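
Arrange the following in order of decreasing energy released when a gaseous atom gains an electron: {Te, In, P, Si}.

Te > Si > P > In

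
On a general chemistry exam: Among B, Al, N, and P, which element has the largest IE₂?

N

Consider each +1 ion: B⁺ still has 2 valence electrons; Al⁺ still has 2 valence electrons; N⁺ still has 4 valence electrons; P⁺ still has 4 valence electrons.
All are still removing valence electrons, so compare the +1 ions as you would atoms: IE_2 generally rises across a period (higher Z_eff) and falls down a group (larger shell), subject to the usual subshell exceptions.
Valence configurations: B⁺ [He]2s², Al⁺ [Ne]3s², N⁺ [He]2s²2p², P⁺ [Ne]3s²3p².
Tabulated IE_2 (kJ/mol): B 2427, Al 1817, N 2856, P 1907.
Overall IE_2 order: Al < P < B < N.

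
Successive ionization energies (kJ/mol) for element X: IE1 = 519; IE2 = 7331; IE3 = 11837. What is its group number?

Group 1

Look for the largest jump between consecutive ionization energies: IE2/IE1 ≈ 14.1, far larger than any earlier ratio.
That jump marks the point where a core electron is being removed. So the atom has 1 valence electron.
A main-group element with 1 valence electron is in group 1.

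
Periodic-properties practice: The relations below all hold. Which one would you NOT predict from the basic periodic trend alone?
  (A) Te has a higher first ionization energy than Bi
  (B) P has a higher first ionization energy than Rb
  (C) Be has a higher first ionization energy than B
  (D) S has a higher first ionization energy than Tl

The general trend: first ionization energy increases across a period and decreases down a group.
(A) Te (period 5, group 16) vs Bi (period 6, group 15): the stated order agrees with the simple trend.
(B) P (period 3, group 15) vs Rb (period 5, group 1): the stated order agrees with the simple trend.
(C) Be (period 2, group 2) vs B (period 2, group 13): the stated order contradicts the simple trend.
(D) S (period 3, group 16) vs Tl (period 6, group 13): the stated order agrees with the simple trend.
The exception is (C): removing B's lone 2p electron is easier than breaking Be's filled 2s².

(C)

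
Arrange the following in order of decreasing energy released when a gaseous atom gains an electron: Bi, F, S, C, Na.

F > S > C > Bi > Na

C is in period 2, group 14; F is in period 2, group 17; Na is in period 3, group 1; S is in period 3, group 16; Bi is in period 6, group 15.
Electron affinity generally becomes more exothermic across a period toward the halogens and less exothermic down a group.
Here both period and group differ, so the two effects have to be weighed against each other.
Bi > Na: period and group pull opposite ways; the across-period shift dominates (91 vs 53 kJ/mol).
C > Bi: period and group pull opposite ways; the down-group shift dominates (122 vs 91 kJ/mol).
S > C: period and group pull opposite ways; the across-period shift dominates (200 vs 122 kJ/mol).
F > S: relative to S, both the across-period and down-group shifts push F's electron affinity up.
Approximate values (kJ/mol): C 122, F 328, Na 53, S 200, Bi 91.
So from highest to lowest: F > S > C > Bi > Na.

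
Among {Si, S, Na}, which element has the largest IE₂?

Na

After 1 electron has been removed, what remains? Si⁺ still has 3 valence electrons; S⁺ still has 5 valence electrons; Na⁺ is the bare [Ne] core.
Pulling an electron out of a noble-gas core costs far more than removing a remaining valence electron, so Na sits at the high end of IE_2.
Valence configurations: Si⁺ [Ne]3s²3p¹, S⁺ [Ne]3s²3p³.
Approximate IE_2 values (kJ/mol): Si 1577, S 2252, Na 4562.
So the second ionization energies run Si < S < Na.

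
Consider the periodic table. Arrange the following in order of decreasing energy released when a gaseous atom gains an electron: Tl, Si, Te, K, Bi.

EA tends to increase across a period and decrease down a group, though the pattern is less regular than for IE or radius.
Here both period and group differ, so the two effects have to be weighed against each other.
K > Tl: the two effects oppose for this pair; the down-group effect wins (48 vs 19 kJ/mol).
Bi > K: the two effects oppose for this pair; the across-period effect wins (91 vs 48 kJ/mol).
Si > Bi: the two effects oppose for this pair; the down-group effect wins (134 vs 91 kJ/mol).
Te > Si: period and group pull opposite ways; the across-period shift dominates (190 vs 134 kJ/mol).
Tabulated electron affinity (kJ/mol): Si 134, K 48, Te 190, Tl 19, Bi 91.
So from highest to lowest: Te > Si > Bi > K > Tl.

Te, Si, Bi, K, Tl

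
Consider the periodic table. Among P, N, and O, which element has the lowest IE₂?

IE_2 is the cost of taking one more electron from the +1 cation: P⁺ still has 4 valence electrons; N⁺ still has 4 valence electrons; O⁺ still has 5 valence electrons.
All are still removing valence electrons, so compare the +1 ions as you would atoms: IE_2 generally rises across a period (higher Z_eff) and falls down a group (larger shell), subject to the usual subshell exceptions.
Valence configurations: P⁺ [Ne]3s²3p², N⁺ [He]2s²2p², O⁺ [He]2s²2p³.
Tabulated IE_2 (kJ/mol): P 1907, N 2856, O 3388.
Putting it together, IE_2: P < N < O.

P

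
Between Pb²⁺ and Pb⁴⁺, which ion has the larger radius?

Pb²⁺

Both ions have Z = 82 protons, but Pb⁴⁺ has lost more electrons, so its remaining electrons feel a larger effective nuclear charge per electron and are pulled in more tightly.
Higher positive charge → smaller ion, so Pb²⁺ > Pb⁴⁺.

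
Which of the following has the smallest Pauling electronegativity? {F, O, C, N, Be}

Be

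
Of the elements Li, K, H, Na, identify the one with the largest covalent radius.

K

H is in period 1, group 1; Li is in period 2, group 1; Na is in period 3, group 1; K is in period 4, group 1.
Radius decreases left→right (rising Z_eff, same n) and increases top→bottom (higher n).
All are in group 1, so atomic radius increases down the group.
The largest covalent radius among these belongs to K.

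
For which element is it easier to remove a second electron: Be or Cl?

Be

Consider each +1 ion: Be⁺ still has 1 valence electron; Cl⁺ still has 6 valence electrons.
All are still removing valence electrons, so compare the +1 ions as you would atoms: IE_2 generally rises across a period (higher Z_eff) and falls down a group (larger shell), subject to the usual subshell exceptions.
Valence configurations: Be⁺ [He]2s¹, Cl⁺ [Ne]3s²3p⁴.
The numbers (kJ/mol): Be 1757, Cl 2298.
Hence IE_2: Be < Cl.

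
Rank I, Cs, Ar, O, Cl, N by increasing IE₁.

Cs, I, Cl, O, N, Ar

N is in period 2, group 15; O is in period 2, group 16; Cl is in period 3, group 17; Ar is in period 3, group 18; I is in period 5, group 17; Cs is in period 6, group 1.
Across a period the outer electron is held more tightly (higher IE₁); down a group it sits in a higher shell, more shielded, and comes off more easily.
Neither a single period nor a single group — weigh both effects.
I > Cs: both effects reinforce here, so I is clearly the higher of the two.
Cl > I: Cl sits above I in group 17, so the down-group effect alone puts Cl higher.
O > Cl: period and group pull opposite ways; the down-group shift dominates (1314 vs 1251 kJ/mol).
N > O: this pair runs against the simple trend — see the exception note.
Ar > N: period and group pull opposite ways; the across-period shift dominates (1521 vs 1402 kJ/mol).
Note the exception: N has a higher first ionization energy than O, contrary to the simple trend — pairing an electron in O's 2p⁴ costs repulsion energy, so O ionizes more easily than half-filled N (2p³).
For reference (kJ/mol): N 1402, O 1314, Cl 1251, Ar 1521, I 1008, Cs 376.
So from lowest to highest: Cs < I < Cl < O < N < Ar.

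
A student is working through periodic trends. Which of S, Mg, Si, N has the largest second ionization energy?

N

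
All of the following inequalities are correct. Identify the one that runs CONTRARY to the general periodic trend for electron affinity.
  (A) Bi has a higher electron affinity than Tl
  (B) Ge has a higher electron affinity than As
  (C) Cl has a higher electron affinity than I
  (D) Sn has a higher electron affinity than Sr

(B)

The general trend: electron affinity increases across a period and decreases down a group.
(A) Bi (period 6, group 15) vs Tl (period 6, group 13): the stated order agrees with the simple trend.
(B) Ge (period 4, group 14) vs As (period 4, group 15): the stated order contradicts the simple trend.
(C) Cl (period 3, group 17) vs I (period 5, group 17): the stated order agrees with the simple trend.
(D) Sn (period 5, group 14) vs Sr (period 5, group 2): the stated order agrees with the simple trend.
The exception is (B): adding an electron to As's half-filled 4p³ is unfavourable, so Ge (4p²) has the more exothermic EA.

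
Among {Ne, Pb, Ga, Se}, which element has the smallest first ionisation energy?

Ne is in period 2, group 18; Ga is in period 4, group 13; Se is in period 4, group 16; Pb is in period 6, group 14.
Removing the outermost electron gets harder across a period and easier down a group.
Neither a single period nor a single group — weigh both effects.
Pb > Ga: period and group pull opposite ways; the across-period shift dominates (716 vs 579 kJ/mol).
Se > Pb: relative to Pb, both the across-period and down-group shifts push Se's first ionization energy up.
Ne > Se: relative to Se, both the across-period and down-group shifts push Ne's first ionization energy up.
Tabulated first ionization energy (kJ/mol): Ne 2081, Ga 579, Se 941, Pb 716.
The smallest first ionisation energy among these belongs to Ga.

Ga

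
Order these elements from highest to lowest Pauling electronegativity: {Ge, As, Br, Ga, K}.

Br > As > Ge > Ga > K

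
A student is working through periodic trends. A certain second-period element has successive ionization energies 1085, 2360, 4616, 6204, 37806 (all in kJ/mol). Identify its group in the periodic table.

Look for the largest jump between consecutive ionization energies: IE5/IE4 ≈ 6.1, far larger than any earlier ratio.
That jump marks the point where a core electron is being removed. So the atom has 4 valence electrons.
A main-group element with 4 valence electrons is in group 14.

Group 14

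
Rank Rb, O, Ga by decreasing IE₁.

O is in period 2, group 16; Ga is in period 4, group 13; Rb is in period 5, group 1.
First ionization energy rises across a period (greater Z_eff holds electrons more tightly) and falls down a group (valence electrons are farther from the nucleus).
Neither a single period nor a single group — weigh both effects.
Ga > Rb: relative to Rb, both the across-period and down-group shifts push Ga's first ionization energy up.
O > Ga: relative to Ga, both the across-period and down-group shifts push O's first ionization energy up.
For reference (kJ/mol): O 1314, Ga 579, Rb 403.
So from highest to lowest: O > Ga > Rb.

O, Ga, Rb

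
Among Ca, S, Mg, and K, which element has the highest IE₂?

Consider each +1 ion: Ca⁺ still has 1 valence electron; S⁺ still has 5 valence electrons; Mg⁺ still has 1 valence electron; K⁺ is the bare [Ar] core.
Core electrons are held far more tightly than valence electrons, so K tops the IE_2 order.
Valence configurations: Ca⁺ [Ar]4s¹, S⁺ [Ne]3s²3p³, Mg⁺ [Ne]3s¹.
The numbers (kJ/mol): Ca 1145, S 2252, Mg 1451, K 3052.
Hence IE_2: Ca < Mg < S < K.

K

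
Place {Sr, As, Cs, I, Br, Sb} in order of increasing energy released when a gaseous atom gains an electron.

Adding an electron releases more energy for atoms nearer the top right (short of the noble gases).
Here both period and group differ, so the two effects have to be weighed against each other.
Cs > Sr: this pair runs against the simple trend — see the exception note.
As > Cs: relative to Cs, both the across-period and down-group shifts push As's electron affinity up.
Sb > As: this pair runs against the simple trend — see the exception note.
I > Sb: both are in period 5; the period trend gives I the larger value.
Br > I: Br sits above I in group 17, so the down-group effect alone puts Br higher.
Note the exception: Cs has a higher electron affinity than Sr, contrary to the simple trend — adding an electron to Sr (ns²) has to open a new, higher-energy np subshell, which is unfavourable.
Note the exception: Sb has a higher electron affinity than As, contrary to the simple trend — both are half-filled np³, but the pairing/repulsion penalty for the added electron shrinks as the p orbitals become larger and more diffuse down the group, and for Sb that outweighs the weaker nuclear attraction.
Tabulated electron affinity (kJ/mol): As 78, Br 325, Sr 5, Sb 103, I 295, Cs 46.
So from lowest to highest: Sr < Cs < As < Sb < I < Br.

Sr, Cs, As, Sb, I, Br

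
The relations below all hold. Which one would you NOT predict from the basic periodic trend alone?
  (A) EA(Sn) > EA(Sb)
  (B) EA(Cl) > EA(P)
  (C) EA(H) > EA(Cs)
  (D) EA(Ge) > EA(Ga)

The general trend: electron affinity increases across a period and decreases down a group.
(A) Sn (period 5, group 14) vs Sb (period 5, group 15): the stated order contradicts the simple trend.
(B) Cl (period 3, group 17) vs P (period 3, group 15): the stated order agrees with the simple trend.
(C) H (period 1, group 1) vs Cs (period 6, group 1): the stated order agrees with the simple trend.
(D) Ge (period 4, group 14) vs Ga (period 4, group 13): the stated order agrees with the simple trend.
The exception is (A): adding an electron to Sb's half-filled 5p³ is unfavourable, so Sn has the more exothermic EA.

(A)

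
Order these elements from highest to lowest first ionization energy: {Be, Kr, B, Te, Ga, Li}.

Removing the outermost electron gets harder across a period and easier down a group.
Here both period and group differ, so the two effects have to be weighed against each other.
Ga > Li: period and group pull opposite ways; the across-period shift dominates (579 vs 520 kJ/mol).
B > Ga: B sits above Ga in group 13, so the down-group effect alone puts B higher.
Te > B: period and group pull opposite ways; the across-period shift dominates (869 vs 801 kJ/mol).
Be > Te: period and group pull opposite ways; the down-group shift dominates (900 vs 869 kJ/mol).
Kr > Be: the two effects oppose for this pair; the across-period effect wins (1351 vs 900 kJ/mol).
Note the exception: Be has a higher first ionization energy than B, contrary to the simple trend — removing B's lone 2p electron is easier than breaking Be's filled 2s².
For reference (kJ/mol): Li 520, Be 900, B 801, Ga 579, Kr 1351, Te 869.
So from highest to lowest: Kr > Be > Te > B > Ga > Li.

Kr > Be > Te > B > Ga > Li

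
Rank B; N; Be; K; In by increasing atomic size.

N < B < Be < In < K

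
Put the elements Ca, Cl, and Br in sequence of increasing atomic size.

Cl is in period 3, group 17; Ca is in period 4, group 2; Br is in period 4, group 17.
Atomic radius shrinks across a period as nuclear charge pulls the same shell inward, and grows down a group as new shells are added.
Here both period and group differ, so the two effects have to be weighed against each other.
Br > Cl: Br sits below Cl in group 17, so the down-group effect alone puts Br larger.
Ca > Br: both are in period 4; the period trend gives Ca the larger value.
For reference (pm): Cl 99, Ca 171, Br 114.
So from smallest to largest: Cl < Br < Ca.

Cl, Br, Ca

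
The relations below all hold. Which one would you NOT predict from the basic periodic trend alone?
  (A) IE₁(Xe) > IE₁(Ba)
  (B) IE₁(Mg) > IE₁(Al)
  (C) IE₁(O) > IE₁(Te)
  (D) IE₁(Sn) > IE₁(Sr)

(B)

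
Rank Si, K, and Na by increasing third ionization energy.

Si, K, Na

IE_3 is the cost of taking one more electron from the +2 cation: Si²⁺ still has 2 valence electrons; K²⁺ is already 1 electron into the core; Na²⁺ is already 1 electron into the core.
Breaking into a closed-shell core is much more expensive than removing a leftover valence electron — K and Na have the largest IE_3 here.
The numbers (kJ/mol): Si 3232, K 4420, Na 6910.
Overall IE_3 order: Si < K < Na.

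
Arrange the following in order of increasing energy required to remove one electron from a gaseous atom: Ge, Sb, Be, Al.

First ionization energy rises across a period (greater Z_eff holds electrons more tightly) and falls down a group (valence electrons are farther from the nucleus).
These sit on a diagonal, where the across-period and down-group effects partly cancel.
Ge > Al: period and group pull opposite ways; the across-period shift dominates (762 vs 578 kJ/mol).
Sb > Ge: the two effects oppose for this pair; the across-period effect wins (831 vs 762 kJ/mol).
Be > Sb: period and group pull opposite ways; the down-group shift dominates (900 vs 831 kJ/mol).
For reference (kJ/mol): Be 900, Al 578, Ge 762, Sb 831.
So from lowest to highest: Al < Ge < Sb < Be.

Al < Ge < Sb < Be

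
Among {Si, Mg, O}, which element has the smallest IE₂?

Mg

After 1 electron has been removed, what remains? Si⁺ still has 3 valence electrons; Mg⁺ still has 1 valence electron; O⁺ still has 5 valence electrons.
All are still removing valence electrons, so compare the +1 ions as you would atoms: IE_2 generally rises across a period (higher Z_eff) and falls down a group (larger shell), subject to the usual subshell exceptions.
Valence configurations: Si⁺ [Ne]3s²3p¹, Mg⁺ [Ne]3s¹, O⁺ [He]2s²2p³.
Tabulated IE_2 (kJ/mol): Si 1577, Mg 1451, O 3388.
So the second ionization energies run Mg < Si < O.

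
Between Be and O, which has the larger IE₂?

O

After 1 electron has been removed, what remains? Be⁺ still has 1 valence electron; O⁺ still has 5 valence electrons.
All are still removing valence electrons, so compare the +1 ions as you would atoms: IE_2 generally rises across a period (higher Z_eff) and falls down a group (larger shell), subject to the usual subshell exceptions.
Valence configurations: Be⁺ [He]2s¹, O⁺ [He]2s²2p³.
The numbers (kJ/mol): Be 1757, O 3388.
Hence IE_2: Be < O.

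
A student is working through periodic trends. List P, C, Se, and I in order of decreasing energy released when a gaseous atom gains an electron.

I > Se > C > P

C is in period 2, group 14; P is in period 3, group 15; Se is in period 4, group 16; I is in period 5, group 17.
EA tends to increase across a period and decrease down a group, though the pattern is less regular than for IE or radius.
A diagonal step moves right (one effect) and down (the opposite effect) at once.
C > P: the two effects oppose for this pair; the down-group effect wins (122 vs 72 kJ/mol).
Se > C: period and group pull opposite ways; the across-period shift dominates (195 vs 122 kJ/mol).
I > Se: period and group pull opposite ways; the across-period shift dominates (295 vs 195 kJ/mol).
For reference (kJ/mol): C 122, P 72, Se 195, I 295.
So from highest to lowest: I > Se > C > P.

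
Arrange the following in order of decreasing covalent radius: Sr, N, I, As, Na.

Sr > Na > I > As > N

N is in period 2, group 15; Na is in period 3, group 1; As is in period 4, group 15; Sr is in period 5, group 2; I is in period 5, group 17.
Radius decreases left→right (rising Z_eff, same n) and increases top→bottom (higher n).
Neither a single period nor a single group — weigh both effects.
As > N: they share group 15; the group trend gives As the larger value.
I > As: period and group pull opposite ways; the down-group shift dominates (133 vs 121 pm).
Na > I: the two effects oppose for this pair; the across-period effect wins (155 vs 133 pm).
Sr > Na: period and group pull opposite ways; the down-group shift dominates (185 vs 155 pm).
Approximate values (pm): N 71, Na 155, As 121, Sr 185, I 133.
So from largest to smallest: Sr > Na > I > As > N.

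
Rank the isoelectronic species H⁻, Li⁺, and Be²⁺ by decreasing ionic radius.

H⁻ > Li⁺ > Be²⁺

All of these have 2 electrons, so size is governed by nuclear charge alone: the more protons, the stronger the pull on the same electron cloud, and the smaller the ion.
Nuclear charges: Be²⁺ (Z=4), Li⁺ (Z=3), H⁻ (Z=1).
Largest to smallest: H⁻ > Li⁺ > Be²⁺.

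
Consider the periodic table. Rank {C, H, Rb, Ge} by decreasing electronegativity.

C > H > Ge > Rb

Atoms toward the upper right of the periodic table pull bonding electrons most strongly.
These span different periods and groups, so the two trends combine.
Ge > Rb: both effects reinforce here, so Ge is clearly the higher of the two.
H > Ge: period and group pull opposite ways; the down-group shift dominates (2.20 vs 2.01).
C > H: period and group pull opposite ways; the across-period shift dominates (2.55 vs 2.20).
For reference (Pauling): H 2.20, C 2.55, Ge 2.01, Rb 0.82.
So from highest to lowest: C > H > Ge > Rb.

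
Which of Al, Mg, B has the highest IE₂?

B

Consider each +1 ion: Al⁺ still has 2 valence electrons; Mg⁺ still has 1 valence electron; B⁺ still has 2 valence electrons.
All are still removing valence electrons, so compare the +1 ions as you would atoms: IE_2 generally rises across a period (higher Z_eff) and falls down a group (larger shell), subject to the usual subshell exceptions.
Valence configurations: Al⁺ [Ne]3s², Mg⁺ [Ne]3s¹, B⁺ [He]2s².
Approximate IE_2 values (kJ/mol): Al 1817, Mg 1451, B 2427.
Putting it together, IE_2: Mg < Al < B.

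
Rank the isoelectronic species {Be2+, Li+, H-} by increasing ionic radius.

All of these have 2 electrons, so size is governed by nuclear charge alone: the more protons, the stronger the pull on the same electron cloud, and the smaller the ion.
Nuclear charges: Be2+ (Z=4), Li+ (Z=3), H- (Z=1).
Smallest to largest: Be2+ < Li+ < H-.

Be2+ < Li+ < H-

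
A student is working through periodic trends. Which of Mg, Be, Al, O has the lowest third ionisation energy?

Al

After 2 electrons have been removed, what remains? Mg²⁺ is the bare [Ne] core; Be²⁺ is the bare [He] core; Al²⁺ still has 1 valence electron; O²⁺ still has 4 valence electrons.
Breaking into a closed-shell core is much more expensive than removing a leftover valence electron — Mg and Be have the largest IE_3 here.
Valence configurations: Al²⁺ [Ne]3s¹, O²⁺ [He]2s²2p².
Approximate IE_3 values (kJ/mol): Mg 7733, Be 14849, Al 2745, O 5300.
Overall IE_3 order: Al < O < Mg < Be.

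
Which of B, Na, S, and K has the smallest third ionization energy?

S

Consider each +2 ion: B²⁺ still has 1 valence electron; Na²⁺ is already 1 electron into the core; S²⁺ still has 4 valence electrons; K²⁺ is already 1 electron into the core.
Pulling an electron out of a noble-gas core costs far more than removing a remaining valence electron, so K and Na sit at the high end of IE_3.
Valence configurations: B²⁺ [He]2s¹, S²⁺ [Ne]3s²3p².
Approximate IE_3 values (kJ/mol): B 3660, Na 6910, S 3357, K 4420.
Overall IE_3 order: S < B < K < Na.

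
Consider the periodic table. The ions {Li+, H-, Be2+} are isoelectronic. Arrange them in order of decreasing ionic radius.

All of these have 2 electrons, so size is governed by nuclear charge alone: the more protons, the stronger the pull on the same electron cloud, and the smaller the ion.
Nuclear charges: Be2+ (Z=4), Li+ (Z=3), H- (Z=1).
Largest to smallest: H- > Li+ > Be2+.

H-, Li+, Be2+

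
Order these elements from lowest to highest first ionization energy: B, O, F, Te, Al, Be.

Be is in period 2, group 2; B is in period 2, group 13; O is in period 2, group 16; F is in period 2, group 17; Al is in period 3, group 13; Te is in period 5, group 16.
Across a period the outer electron is held more tightly (higher IE₁); down a group it sits in a higher shell, more shielded, and comes off more easily.
Here both period and group differ, so the two effects have to be weighed against each other.
B > Al: B sits above Al in group 13, so the down-group effect alone puts B higher.
Te > B: period and group pull opposite ways; the across-period shift dominates (869 vs 801 kJ/mol).
Be > Te: the two effects oppose for this pair; the down-group effect wins (900 vs 869 kJ/mol).
O > Be: O lies to the right of Be in period 2, so the across-period effect alone puts O higher.
F > O: both are in period 2; the period trend gives F the larger value.
Note the exception: Be has a higher first ionization energy than B, contrary to the simple trend — removing B's lone 2p electron is easier than breaking Be's filled 2s².
Tabulated first ionization energy (kJ/mol): Be 900, B 801, O 1314, F 1681, Al 578, Te 869.
So from lowest to highest: Al < B < Te < Be < O < F.

Al < B < Te < Be < O < F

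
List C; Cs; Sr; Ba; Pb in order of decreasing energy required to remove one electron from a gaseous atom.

C > Pb > Sr > Ba > Cs

Across a period the outer electron is held more tightly (higher IE₁); down a group it sits in a higher shell, more shielded, and comes off more easily.
These span different periods and groups, so the two trends combine.
Ba > Cs: both are in period 6; the period trend gives Ba the larger value.
Sr > Ba: they share group 2; the group trend gives Sr the larger value.
Pb > Sr: the two effects oppose for this pair; the across-period effect wins (716 vs 550 kJ/mol).
C > Pb: they share group 14; the group trend gives C the larger value.
For reference (kJ/mol): C 1086, Sr 550, Cs 376, Ba 503, Pb 716.
So from highest to lowest: C > Pb > Sr > Ba > Cs.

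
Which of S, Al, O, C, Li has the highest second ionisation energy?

The second ionization energy removes an electron from the +1 ion. For each element: S⁺ still has 5 valence electrons; Al⁺ still has 2 valence electrons; O⁺ still has 5 valence electrons; C⁺ still has 3 valence electrons; Li⁺ is the bare [He] core.
Pulling an electron out of a noble-gas core costs far more than removing a remaining valence electron, so Li sits at the high end of IE_2.
Valence configurations: S⁺ [Ne]3s²3p³, Al⁺ [Ne]3s², O⁺ [He]2s²2p³, C⁺ [He]2s²2p¹.
Tabulated IE_2 (kJ/mol): S 2252, Al 1817, O 3388, C 2353, Li 7298.
Overall IE_2 order: Al < S < C < O < Li.

Li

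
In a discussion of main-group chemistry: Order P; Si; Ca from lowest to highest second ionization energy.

IE_2 is the cost of taking one more electron from the +1 cation: P⁺ still has 4 valence electrons; Si⁺ still has 3 valence electrons; Ca⁺ still has 1 valence electron.
All are still removing valence electrons, so compare the +1 ions as you would atoms: IE_2 generally rises across a period (higher Z_eff) and falls down a group (larger shell), subject to the usual subshell exceptions.
Valence configurations: P⁺ [Ne]3s²3p², Si⁺ [Ne]3s²3p¹, Ca⁺ [Ar]4s¹.
Tabulated IE_2 (kJ/mol): P 1907, Si 1577, Ca 1145.
So the second ionization energies run Ca < Si < P.

Ca, Si, P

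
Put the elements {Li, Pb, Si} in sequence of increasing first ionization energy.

Li < Pb < Si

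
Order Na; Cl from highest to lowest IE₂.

Na, Cl

Consider each +1 ion: Na⁺ is the bare [Ne] core; Cl⁺ still has 6 valence electrons.
Breaking into a closed-shell core is much more expensive than removing a leftover valence electron — Na has the largest IE_2 here.
The numbers (kJ/mol): Na 4562, Cl 2298.
Overall IE_2 order: Cl < Na.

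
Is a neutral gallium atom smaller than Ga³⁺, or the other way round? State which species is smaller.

Forming Ga³⁺ removes 3 electrons from Ga. Fewer electrons for the same nuclear charge means less shielding and a higher Z_eff on the remaining electrons, and for main-group metals the entire outer shell is lost.
A cation is smaller than its parent atom: Ga³⁺ < Ga.

Ga³⁺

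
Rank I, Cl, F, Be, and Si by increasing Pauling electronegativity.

Be < Si < I < Cl < F

Be is in period 2, group 2; F is in period 2, group 17; Si is in period 3, group 14; Cl is in period 3, group 17; I is in period 5, group 17.
Electronegativity increases across a period and decreases down a group, tracking effective nuclear charge and atomic size.
Neither a single period nor a single group — weigh both effects.
Si > Be: the two effects oppose for this pair; the across-period effect wins (1.90 vs 1.57).
I > Si: period and group pull opposite ways; the across-period shift dominates (2.66 vs 1.90).
Cl > I: they share group 17; the group trend gives Cl the larger value.
F > Cl: they share group 17; the group trend gives F the larger value.
Tabulated electronegativity (Pauling): Be 1.57, F 3.98, Si 1.90, Cl 3.16, I 2.66.
So from lowest to highest: Be < Si < I < Cl < F.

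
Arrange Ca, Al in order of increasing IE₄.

The fourth ionization energy removes an electron from the +3 ion. For each element: Ca³⁺ is already 1 electron into the core; Al³⁺ is the bare [Ne] core.
All of these are removing an electron from a noble-gas core or deeper; the smaller core (lower principal quantum number) is held far more tightly, and within a period the higher nuclear charge binds the same core more tightly.
The numbers (kJ/mol): Ca 6491, Al 11577.
So the fourth ionization energies run Ca < Al.

Ca < Al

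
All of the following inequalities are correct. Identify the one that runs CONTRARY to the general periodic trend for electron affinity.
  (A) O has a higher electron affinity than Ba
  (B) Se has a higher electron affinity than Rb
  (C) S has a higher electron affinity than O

The general trend: electron affinity increases across a period and decreases down a group.
(A) O (period 2, group 16) vs Ba (period 6, group 2): the stated order agrees with the simple trend.
(B) Se (period 4, group 16) vs Rb (period 5, group 1): the stated order agrees with the simple trend.
(C) S (period 3, group 16) vs O (period 2, group 16): the stated order contradicts the simple trend.
The exception is (C): the compact 2p subshell of O repels the added electron more than S's larger 3p does.

(C)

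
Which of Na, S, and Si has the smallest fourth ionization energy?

Consider each +3 ion: Na³⁺ is already 2 electrons into the core; S³⁺ still has 3 valence electrons; Si³⁺ still has 1 valence electron.
Breaking into a closed-shell core is much more expensive than removing a leftover valence electron — Na has the largest IE_4 here.
Valence configurations: S³⁺ [Ne]3s²3p¹, Si³⁺ [Ne]3s¹.
Approximate IE_4 values (kJ/mol): Na 9543, S 4556, Si 4356.
Hence IE_4: Si < S < Na.

Si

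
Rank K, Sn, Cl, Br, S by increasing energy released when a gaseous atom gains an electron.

S is in period 3, group 16; Cl is in period 3, group 17; K is in period 4, group 1; Br is in period 4, group 17; Sn is in period 5, group 14.
Atoms with high Z_eff and room in the valence shell (especially the halogens) have the most exothermic electron affinities.
These span different periods and groups, so the two trends combine.
Sn > K: period and group pull opposite ways; the across-period shift dominates (107 vs 48 kJ/mol).
S > Sn: both effects reinforce here, so S is clearly the higher of the two.
Br > S: the two effects oppose for this pair; the across-period effect wins (325 vs 200 kJ/mol).
Cl > Br: Cl sits above Br in group 17, so the down-group effect alone puts Cl higher.
Tabulated electron affinity (kJ/mol): S 200, Cl 349, K 48, Br 325, Sn 107.
So from lowest to highest: K < Sn < S < Br < Cl.

K, Sn, S, Br, Cl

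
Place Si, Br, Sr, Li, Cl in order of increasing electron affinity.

Sr < Li < Si < Br < Cl

Li is in period 2, group 1; Si is in period 3, group 14; Cl is in period 3, group 17; Br is in period 4, group 17; Sr is in period 5, group 2.
Atoms with high Z_eff and room in the valence shell (especially the halogens) have the most exothermic electron affinities.
Here both period and group differ, so the two effects have to be weighed against each other.
Li > Sr: the two effects oppose for this pair; the down-group effect wins (60 vs 5 kJ/mol).
Si > Li: the two effects oppose for this pair; the across-period effect wins (134 vs 60 kJ/mol).
Br > Si: period and group pull opposite ways; the across-period shift dominates (325 vs 134 kJ/mol).
Cl > Br: Cl sits above Br in group 17, so the down-group effect alone puts Cl higher.
Approximate values (kJ/mol): Li 60, Si 134, Cl 349, Br 325, Sr 5.
So from lowest to highest: Sr < Li < Si < Br < Cl.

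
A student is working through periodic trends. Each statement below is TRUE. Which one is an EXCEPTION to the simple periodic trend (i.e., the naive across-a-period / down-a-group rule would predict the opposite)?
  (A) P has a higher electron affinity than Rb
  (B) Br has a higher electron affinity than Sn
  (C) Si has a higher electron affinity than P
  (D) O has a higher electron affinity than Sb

The general trend: electron affinity increases across a period and decreases down a group.
(A) P (period 3, group 15) vs Rb (period 5, group 1): the stated order agrees with the simple trend.
(B) Br (period 4, group 17) vs Sn (period 5, group 14): the stated order agrees with the simple trend.
(C) Si (period 3, group 14) vs P (period 3, group 15): the stated order contradicts the simple trend.
(D) O (period 2, group 16) vs Sb (period 5, group 15): the stated order agrees with the simple trend.
The exception is (C): adding an electron to P's half-filled 3p³ is unfavourable, so Si (3p²) has the more exothermic EA.

(C)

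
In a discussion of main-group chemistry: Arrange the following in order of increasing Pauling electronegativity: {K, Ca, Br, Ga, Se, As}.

K is in period 4, group 1; Ca is in period 4, group 2; Ga is in period 4, group 13; As is in period 4, group 15; Se is in period 4, group 16; Br is in period 4, group 17.
Smaller atoms with higher effective nuclear charge are more electronegative.
All lie in period 4, so electronegativity increases left to right.
So from lowest to highest: K < Ca < Ga < As < Se < Br.

K, Ca, Ga, As, Se, Br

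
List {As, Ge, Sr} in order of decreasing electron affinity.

Ge is in period 4, group 14; As is in period 4, group 15; Sr is in period 5, group 2.
EA tends to increase across a period and decrease down a group, though the pattern is less regular than for IE or radius.
Neither a single period nor a single group — weigh both effects.
As > Sr: relative to Sr, both the across-period and down-group shifts push As's electron affinity up.
Ge > As: this pair runs against the simple trend — see the exception note.
Note the exception: Ge has a higher electron affinity than As, contrary to the simple trend — adding an electron to As's half-filled 4p³ is unfavourable, so Ge (4p²) has the more exothermic EA.
Tabulated electron affinity (kJ/mol): Ge 119, As 78, Sr 5.
So from highest to lowest: Ge > As > Sr.

Ge, As, Sr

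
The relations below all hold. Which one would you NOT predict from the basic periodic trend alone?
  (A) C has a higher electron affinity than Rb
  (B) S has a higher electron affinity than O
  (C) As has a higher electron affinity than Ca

(B)

The general trend: electron affinity increases across a period and decreases down a group.
(A) C (period 2, group 14) vs Rb (period 5, group 1): the stated order agrees with the simple trend.
(B) S (period 3, group 16) vs O (period 2, group 16): the stated order contradicts the simple trend.
(C) As (period 4, group 15) vs Ca (period 4, group 2): the stated order agrees with the simple trend.
The exception is (B): the compact 2p subshell of O repels the added electron more than S's larger 3p does.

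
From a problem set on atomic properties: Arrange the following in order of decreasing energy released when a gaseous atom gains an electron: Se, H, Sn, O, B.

Se > O > Sn > H > B

H is in period 1, group 1; B is in period 2, group 13; O is in period 2, group 16; Se is in period 4, group 16; Sn is in period 5, group 14.
Electron affinity generally becomes more exothermic across a period toward the halogens and less exothermic down a group.
These span different periods and groups, so the two trends combine.
H > B: period and group pull opposite ways; the down-group shift dominates (73 vs 27 kJ/mol).
Sn > H: the two effects oppose for this pair; the across-period effect wins (107 vs 73 kJ/mol).
O > Sn: relative to Sn, both the across-period and down-group shifts push O's electron affinity up.
Se > O: this pair runs against the simple trend — see the exception note.
Note the exception: Se has a higher electron affinity than O, contrary to the simple trend — O's compact 2p subshell gives strong electron–electron repulsion on the added electron.
Approximate values (kJ/mol): H 73, B 27, O 141, Se 195, Sn 107.
So from highest to lowest: Se > O > Sn > H > B.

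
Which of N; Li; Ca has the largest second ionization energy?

Li

IE_2 is the cost of taking one more electron from the +1 cation: N⁺ still has 4 valence electrons; Li⁺ is the bare [He] core; Ca⁺ still has 1 valence electron.
Breaking into a closed-shell core is much more expensive than removing a leftover valence electron — Li has the largest IE_2 here.
Valence configurations: N⁺ [He]2s²2p², Ca⁺ [Ar]4s¹.
Approximate IE_2 values (kJ/mol): N 2856, Li 7298, Ca 1145.
Overall IE_2 order: Ca < N < Li.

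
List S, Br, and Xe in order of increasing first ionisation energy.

IE₁ increases left→right with effective nuclear charge and decreases top→bottom as the valence shell moves farther out.
A diagonal step moves right (one effect) and down (the opposite effect) at once.
Br > S: the two effects oppose for this pair; the across-period effect wins (1140 vs 1000 kJ/mol).
Xe > Br: the two effects oppose for this pair; the across-period effect wins (1170 vs 1140 kJ/mol).
Approximate values (kJ/mol): S 1000, Br 1140, Xe 1170.
So from lowest to highest: S < Br < Xe.

S < Br < Xe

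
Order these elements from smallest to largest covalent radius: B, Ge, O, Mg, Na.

Moving right in a period, electrons are added to the same shell under a stronger nuclear pull, so atoms get smaller; moving down, a new shell is opened and atoms get larger.
These span different periods and groups, so the two trends combine.
B > O: both are in period 2; the period trend gives B the larger value.
Ge > B: period and group pull opposite ways; the down-group shift dominates (121 vs 85 pm).
Mg > Ge: the two effects oppose for this pair; the across-period effect wins (139 vs 121 pm).
Na > Mg: both are in period 3; the period trend gives Na the larger value.
Approximate values (pm): B 85, O 63, Na 155, Mg 139, Ge 121.
So from smallest to largest: O < B < Ge < Mg < Na.

O < B < Ge < Mg < Na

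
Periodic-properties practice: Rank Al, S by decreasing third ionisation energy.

After 2 electrons have been removed, what remains? Al²⁺ still has 1 valence electron; S²⁺ still has 4 valence electrons.
All are still removing valence electrons, so compare the +2 ions as you would atoms: IE_3 generally rises across a period (higher Z_eff) and falls down a group (larger shell), subject to the usual subshell exceptions.
Valence configurations: Al²⁺ [Ne]3s¹, S²⁺ [Ne]3s²3p².
Approximate IE_3 values (kJ/mol): Al 2745, S 3357.
So the third ionization energies run Al < S.

S, Al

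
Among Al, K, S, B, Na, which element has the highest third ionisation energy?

The third ionization energy removes an electron from the +2 ion. For each element: Al²⁺ still has 1 valence electron; K²⁺ is already 1 electron into the core; S²⁺ still has 4 valence electrons; B²⁺ still has 1 valence electron; Na²⁺ is already 1 electron into the core.
Breaking into a closed-shell core is much more expensive than removing a leftover valence electron — K and Na have the largest IE_3 here.
Valence configurations: Al²⁺ [Ne]3s¹, S²⁺ [Ne]3s²3p², B²⁺ [He]2s¹.
Approximate IE_3 values (kJ/mol): Al 2745, K 4420, S 3357, B 3660, Na 6910.
So the third ionization energies run Al < S < B < K < Na.

Na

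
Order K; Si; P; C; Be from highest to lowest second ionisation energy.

The second ionization energy removes an electron from the +1 ion. For each element: K⁺ is the bare [Ar] core; Si⁺ still has 3 valence electrons; P⁺ still has 4 valence electrons; C⁺ still has 3 valence electrons; Be⁺ still has 1 valence electron.
Breaking into a closed-shell core is much more expensive than removing a leftover valence electron — K has the largest IE_2 here.
Valence configurations: Si⁺ [Ne]3s²3p¹, P⁺ [Ne]3s²3p², C⁺ [He]2s²2p¹, Be⁺ [He]2s¹.
Tabulated IE_2 (kJ/mol): K 3052, Si 1577, P 1907, C 2353, Be 1757.
Hence IE_2: Si < Be < P < C < K.

K > C > P > Be > Si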